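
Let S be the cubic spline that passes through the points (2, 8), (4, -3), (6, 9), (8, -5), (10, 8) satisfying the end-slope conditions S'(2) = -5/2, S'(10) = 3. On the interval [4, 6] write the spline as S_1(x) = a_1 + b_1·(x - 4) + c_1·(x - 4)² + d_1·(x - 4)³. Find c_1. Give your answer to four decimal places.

Let M_i = S''(x_i). Step sizes h_i = 2, 2, 2, 2; slopes of the chords Δ_i = (y_(i+1) - y_i)/h_i = -11/2, 6, -7, 13/2.
  2·M_0 + 8·M_1 + 2·M_2 = 6(Δ_1 - Δ_0) = 69
  2·M_1 + 8·M_2 + 2·M_3 = 6(Δ_2 - Δ_1) = -78
  2·M_2 + 8·M_3 + 2·M_4 = 6(Δ_3 - Δ_2) = 81
Clamped end conditions give two more equations: 2h_0·M_0 + h_0·M_1 = 6(Δ_0 - S'(2)) = -18 and h_3·M_3 + 2h_3·M_4 = 6(S'(10) - Δ_3) = -21.
Forward elimination and back-substitution give M_0 = -1423/112, M_1 = 919/56, M_2 = -295/16, M_3 = 1027/56, M_4 = -1615/112.
On [4, 6], with S_1(x) = a_1 + b_1·(x - 4) + c_1·(x - 4)² + d_1·(x - 4)³: c_1 = M_1/2 = 919/112, d_1 = (M_2 - M_1)/(6h_1) = -1301/448, b_1 = Δ_1 - h_1(2M_1 + M_2)/6 = 135/112.

8.2054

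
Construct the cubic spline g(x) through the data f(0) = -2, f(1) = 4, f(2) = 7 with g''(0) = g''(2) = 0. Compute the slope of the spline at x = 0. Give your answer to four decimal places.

Write M_i for g''(x_i). With h_i = 1, 1 and divided differences Δ_i = 6, 3, the continuity of g' gives the tridiagonal system
  1·M_0 + 4·M_1 + 1·M_2 = 6(Δ_1 - Δ_0) = -18
Natural end conditions: M_0 = M_2 = 0.
Solving the tridiagonal system: M_0 = 0, M_1 = -9/2, M_2 = 0.
On [0, 1], g'(x) = b_0 + 2c_0·x + 3d_0·x² with b_0 = Δ_0 - h_0(2M_0 + M_1)/6 = 27/4, c_0 = M_0/2 = 0, d_0 = (M_1 - M_0)/(6h_0) = -3/4. So g'(0) = 27/4.

6.7500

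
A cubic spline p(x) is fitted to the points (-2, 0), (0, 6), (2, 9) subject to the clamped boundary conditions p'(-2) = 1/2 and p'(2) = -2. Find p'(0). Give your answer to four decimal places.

3.7500

With M_i denoting the second derivative at x_i, h_i = 2, 2, and Δ_i = (y_(i+1) − y_i)/h_i = 3, 3/2:
  2·M_0 + 8·M_1 + 2·M_2 = 6(Δ_1 - Δ_0) = -9
Clamped end conditions give two more equations: 2h_0·M_0 + h_0·M_1 = 6(Δ_0 - p'(-2)) = 15 and h_1·M_1 + 2h_1·M_2 = 6(p'(2) - Δ_1) = -21.
Solving: M_0 = 17/4, M_1 = -1, M_2 = -19/4.
On [0, 2], p'(x) = b_1 + 2c_1·x + 3d_1·x² with b_1 = Δ_1 - h_1(2M_1 + M_2)/6 = 15/4, c_1 = M_1/2 = -1/2, d_1 = (M_2 - M_1)/(6h_1) = -5/16. So p'(0) = 15/4.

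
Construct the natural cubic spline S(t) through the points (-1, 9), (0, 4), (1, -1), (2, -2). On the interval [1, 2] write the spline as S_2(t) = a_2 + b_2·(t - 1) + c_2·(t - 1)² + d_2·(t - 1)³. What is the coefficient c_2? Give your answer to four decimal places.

Put m_i = S'' at the i-th knot. Here h = (1, 1, 1) and Δ = (-5, -5, -1), so the interior equations h_(i-1)·m_(i-1) + 2(h_(i-1)+h_i)·m_i + h_i·m_(i+1) = 6(Δ_i − Δ_(i-1)) read
  1·m_0 + 4·m_1 + 1·m_2 = 6(Δ_1 - Δ_0) = 0
  1·m_1 + 4·m_2 + 1·m_3 = 6(Δ_2 - Δ_1) = 24
Natural end conditions: m_0 = m_3 = 0.
Solving: m_0 = 0, m_1 = -8/5, m_2 = 32/5, m_3 = 0.
On [1, 2], with S_2(t) = a_2 + b_2·(t - 1) + c_2·(t - 1)² + d_2·(t - 1)³: c_2 = m_2/2 = 16/5, d_2 = (m_3 - m_2)/(6h_2) = -16/15, b_2 = Δ_2 - h_2(2m_2 + m_3)/6 = -47/15.

3.2000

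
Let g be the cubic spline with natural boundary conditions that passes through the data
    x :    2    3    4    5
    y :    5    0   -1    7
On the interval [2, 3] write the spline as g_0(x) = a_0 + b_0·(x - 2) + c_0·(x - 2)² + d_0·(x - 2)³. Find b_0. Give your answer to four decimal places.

Let M_i = g''(x_i). Step sizes h_i = 1, 1, 1; slopes of the chords Δ_i = (y_(i+1) - y_i)/h_i = -5, -1, 8.
  1·M_0 + 4·M_1 + 1·M_2 = 6(Δ_1 - Δ_0) = 24
  1·M_1 + 4·M_2 + 1·M_3 = 6(Δ_2 - Δ_1) = 54
Natural end conditions: M_0 = M_3 = 0.
Hence M_0 = 0, M_1 = 14/5, M_2 = 64/5, M_3 = 0.
On [2, 3], with g_0(x) = a_0 + b_0·(x - 2) + c_0·(x - 2)² + d_0·(x - 2)³: c_0 = M_0/2 = 0, d_0 = (M_1 - M_0)/(6h_0) = 7/15, b_0 = Δ_0 - h_0(2M_0 + M_1)/6 = -82/15.

-5.4667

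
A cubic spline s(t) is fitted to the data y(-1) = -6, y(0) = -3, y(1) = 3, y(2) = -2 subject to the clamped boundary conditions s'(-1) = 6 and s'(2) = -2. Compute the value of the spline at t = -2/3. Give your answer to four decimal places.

Let M_i = s''(x_i). Step sizes h_i = 1, 1, 1; slopes of the chords Δ_i = (y_(i+1) - y_i)/h_i = 3, 6, -5.
  1·M_0 + 4·M_1 + 1·M_2 = 6(Δ_1 - Δ_0) = 18
  1·M_1 + 4·M_2 + 1·M_3 = 6(Δ_2 - Δ_1) = -66
Clamped end conditions give two more equations: 2h_0·M_0 + h_0·M_1 = 6(Δ_0 - s'(-1)) = -18 and h_2·M_2 + 2h_2·M_3 = 6(s'(2) - Δ_2) = 18.
Forward elimination and back-substitution give M_0 = -248/15, M_1 = 226/15, M_2 = -386/15, M_3 = 328/15.
On [-1, 0], s(t) = -6 + 6·(t + 1) - 124/15·(t + 1)² + 79/15·(t + 1)³.
With (t + 1) = 1/3: s(-2/3) = -1913/405.

-4.7235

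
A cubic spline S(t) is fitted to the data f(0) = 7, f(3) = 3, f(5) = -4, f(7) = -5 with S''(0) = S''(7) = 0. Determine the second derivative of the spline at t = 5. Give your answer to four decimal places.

With m_i denoting the second derivative at x_i, h_i = 3, 2, 2, and Δ_i = (y_(i+1) − y_i)/h_i = -4/3, -7/2, -1/2:
  3·m_0 + 10·m_1 + 2·m_2 = 6(Δ_1 - Δ_0) = -13
  2·m_1 + 8·m_2 + 2·m_3 = 6(Δ_2 - Δ_1) = 18
Natural end conditions: m_0 = m_3 = 0.
Solving the tridiagonal system: m_0 = 0, m_1 = -35/19, m_2 = 103/38, m_3 = 0.

2.7105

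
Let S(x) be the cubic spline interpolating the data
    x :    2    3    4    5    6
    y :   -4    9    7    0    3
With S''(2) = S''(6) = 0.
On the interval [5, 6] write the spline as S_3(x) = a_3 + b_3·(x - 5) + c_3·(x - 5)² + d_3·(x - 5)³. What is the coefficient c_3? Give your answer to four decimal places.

Let σ_i = S''(x_i). Step sizes h_i = 1, 1, 1, 1; slopes of the chords Δ_i = (y_(i+1) - y_i)/h_i = 13, -2, -7, 3.
  1·σ_0 + 4·σ_1 + 1·σ_2 = 6(Δ_1 - Δ_0) = -90
  1·σ_1 + 4·σ_2 + 1·σ_3 = 6(Δ_2 - Δ_1) = -30
  1·σ_2 + 4·σ_3 + 1·σ_4 = 6(Δ_3 - Δ_2) = 60
Natural end conditions: σ_0 = σ_4 = 0.
Forward elimination and back-substitution give σ_0 = 0, σ_1 = -585/28, σ_2 = -45/7, σ_3 = 465/28, σ_4 = 0.
On [5, 6], with S_3(x) = a_3 + b_3·(x - 5) + c_3·(x - 5)² + d_3·(x - 5)³: c_3 = σ_3/2 = 465/56, d_3 = (σ_4 - σ_3)/(6h_3) = -155/56, b_3 = Δ_3 - h_3(2σ_3 + σ_4)/6 = -71/28.

8.3036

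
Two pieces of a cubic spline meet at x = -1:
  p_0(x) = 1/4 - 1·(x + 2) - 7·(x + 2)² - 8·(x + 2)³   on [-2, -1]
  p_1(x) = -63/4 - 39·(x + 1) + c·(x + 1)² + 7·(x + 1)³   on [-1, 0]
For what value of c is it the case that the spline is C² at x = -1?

-31

p_0''(x) = -14 - 48·(x + 2), so p_0''(-1) = -62. On the right, p_1''(-1) = 2c, so c = -31.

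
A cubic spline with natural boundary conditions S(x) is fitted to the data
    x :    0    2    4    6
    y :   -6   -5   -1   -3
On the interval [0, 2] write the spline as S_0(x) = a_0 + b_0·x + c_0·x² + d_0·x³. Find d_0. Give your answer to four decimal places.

Write σ_i for S''(x_i). With h_i = 2, 2, 2 and divided differences Δ_i = 1/2, 2, -1, the continuity of S' gives the tridiagonal system
  2·σ_0 + 8·σ_1 + 2·σ_2 = 6(Δ_1 - Δ_0) = 9
  2·σ_1 + 8·σ_2 + 2·σ_3 = 6(Δ_2 - Δ_1) = -18
Natural end conditions: σ_0 = σ_3 = 0.
Hence σ_0 = 0, σ_1 = 9/5, σ_2 = -27/10, σ_3 = 0.
On [0, 2], with S_0(x) = a_0 + b_0·x + c_0·x² + d_0·x³: c_0 = σ_0/2 = 0, d_0 = (σ_1 - σ_0)/(6h_0) = 3/20, b_0 = Δ_0 - h_0(2σ_0 + σ_1)/6 = -1/10.

0.1500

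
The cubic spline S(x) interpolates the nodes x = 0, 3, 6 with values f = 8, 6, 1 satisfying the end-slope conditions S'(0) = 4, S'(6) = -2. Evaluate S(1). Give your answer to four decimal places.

Put σ_i = S'' at the i-th knot. Here h = (3, 3) and Δ = (-2/3, -5/3), so the interior equations h_(i-1)·σ_(i-1) + 2(h_(i-1)+h_i)·σ_i + h_i·σ_(i+1) = 6(Δ_i − Δ_(i-1)) read
  3·σ_0 + 12·σ_1 + 3·σ_2 = 6(Δ_1 - Δ_0) = -6
Clamped end conditions give two more equations: 2h_0·σ_0 + h_0·σ_1 = 6(Δ_0 - S'(0)) = -28 and h_1·σ_1 + 2h_1·σ_2 = 6(S'(6) - Δ_1) = -2.
Hence σ_0 = -31/6, σ_1 = 1, σ_2 = -5/6.
On [0, 3], S(x) = 8 + 4·x - 31/12·x² + 37/108·x³.
With x = 1: S(1) = 527/54.

9.7593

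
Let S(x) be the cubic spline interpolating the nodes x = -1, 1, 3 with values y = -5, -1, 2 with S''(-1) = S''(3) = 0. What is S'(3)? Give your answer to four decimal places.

With m_i denoting the second derivative at x_i, h_i = 2, 2, and Δ_i = (y_(i+1) − y_i)/h_i = 2, 3/2:
  2·m_0 + 8·m_1 + 2·m_2 = 6(Δ_1 - Δ_0) = -3
Natural end conditions: m_0 = m_2 = 0.
Solving: m_0 = 0, m_1 = -3/8, m_2 = 0.
On [1, 3], S'(x) = b_1 + 2c_1·(x - 1) + 3d_1·(x - 1)² with b_1 = Δ_1 - h_1(2m_1 + m_2)/6 = 7/4, c_1 = m_1/2 = -3/16, d_1 = (m_2 - m_1)/(6h_1) = 1/32. So S'(3) = 11/8.

1.3750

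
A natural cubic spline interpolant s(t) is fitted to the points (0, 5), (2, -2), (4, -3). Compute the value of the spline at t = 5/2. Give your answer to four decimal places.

Write σ_i for s''(x_i). With h_i = 2, 2 and divided differences Δ_i = -7/2, -1/2, the continuity of s' gives the tridiagonal system
  2·σ_0 + 8·σ_1 + 2·σ_2 = 6(Δ_1 - Δ_0) = 18
Natural end conditions: σ_0 = σ_2 = 0.
Hence σ_0 = 0, σ_1 = 9/4, σ_2 = 0.
On [2, 4], s(t) = -2 - 2·(t - 2) + 9/8·(t - 2)² - 3/16·(t - 2)³.
With (t - 2) = 1/2: s(5/2) = -351/128.

-2.7422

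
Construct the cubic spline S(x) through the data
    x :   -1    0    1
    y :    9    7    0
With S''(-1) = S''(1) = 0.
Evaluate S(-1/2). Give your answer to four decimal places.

Let M_i = S''(x_i). Step sizes h_i = 1, 1; slopes of the chords Δ_i = (y_(i+1) - y_i)/h_i = -2, -7.
  1·M_0 + 4·M_1 + 1·M_2 = 6(Δ_1 - Δ_0) = -30
Natural end conditions: M_0 = M_2 = 0.
Hence M_0 = 0, M_1 = -15/2, M_2 = 0.
On [-1, 0], S(x) = 9 - 3/4·(x + 1) + 0·(x + 1)² - 5/4·(x + 1)³.
With (x + 1) = 1/2: S(-1/2) = 271/32.

8.4688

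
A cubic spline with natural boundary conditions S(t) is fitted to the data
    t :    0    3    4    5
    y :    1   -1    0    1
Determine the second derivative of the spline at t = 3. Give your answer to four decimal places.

1.2903

Write m_i for S''(x_i). With h_i = 3, 1, 1 and divided differences Δ_i = -2/3, 1, 1, the continuity of S' gives the tridiagonal system
  3·m_0 + 8·m_1 + 1·m_2 = 6(Δ_1 - Δ_0) = 10
  1·m_1 + 4·m_2 + 1·m_3 = 6(Δ_2 - Δ_1) = 0
Natural end conditions: m_0 = m_3 = 0.
Solving the tridiagonal system: m_0 = 0, m_1 = 40/31, m_2 = -10/31, m_3 = 0.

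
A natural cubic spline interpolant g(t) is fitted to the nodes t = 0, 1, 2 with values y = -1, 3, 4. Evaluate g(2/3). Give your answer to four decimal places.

Put M_i = g'' at the i-th knot. Here h = (1, 1) and Δ = (4, 1), so the interior equations h_(i-1)·M_(i-1) + 2(h_(i-1)+h_i)·M_i + h_i·M_(i+1) = 6(Δ_i − Δ_(i-1)) read
  1·M_0 + 4·M_1 + 1·M_2 = 6(Δ_1 - Δ_0) = -18
Natural end conditions: M_0 = M_2 = 0.
Hence M_0 = 0, M_1 = -9/2, M_2 = 0.
On [0, 1], g(t) = -1 + 19/4·t + 0·t² - 3/4·t³.
With t = 2/3: g(2/3) = 35/18.

1.9444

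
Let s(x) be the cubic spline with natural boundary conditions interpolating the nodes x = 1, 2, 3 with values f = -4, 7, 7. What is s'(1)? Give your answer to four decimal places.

13.7500

With M_i denoting the second derivative at x_i, h_i = 1, 1, and Δ_i = (y_(i+1) − y_i)/h_i = 11, 0:
  1·M_0 + 4·M_1 + 1·M_2 = 6(Δ_1 - Δ_0) = -66
Natural end conditions: M_0 = M_2 = 0.
Forward elimination and back-substitution give M_0 = 0, M_1 = -33/2, M_2 = 0.
On [1, 2], s'(x) = b_0 + 2c_0·(x - 1) + 3d_0·(x - 1)² with b_0 = Δ_0 - h_0(2M_0 + M_1)/6 = 55/4, c_0 = M_0/2 = 0, d_0 = (M_1 - M_0)/(6h_0) = -11/4. So s'(1) = 55/4.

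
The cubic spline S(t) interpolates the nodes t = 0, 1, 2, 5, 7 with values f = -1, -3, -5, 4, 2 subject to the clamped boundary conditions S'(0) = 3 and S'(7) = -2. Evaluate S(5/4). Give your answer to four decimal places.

-3.8486

Write σ_i for S''(x_i). With h_i = 1, 1, 3, 2 and divided differences Δ_i = -2, -2, 3, -1, the continuity of S' gives the tridiagonal system
  1·σ_0 + 4·σ_1 + 1·σ_2 = 6(Δ_1 - Δ_0) = 0
  1·σ_1 + 8·σ_2 + 3·σ_3 = 6(Δ_2 - Δ_1) = 30
  3·σ_2 + 10·σ_3 + 2·σ_4 = 6(Δ_3 - Δ_2) = -24
Clamped end conditions give two more equations: 2h_0·σ_0 + h_0·σ_1 = 6(Δ_0 - S'(0)) = -30 and h_3·σ_3 + 2h_3·σ_4 = 6(S'(7) - Δ_3) = -6.
Hence σ_0 = -773/47, σ_1 = 136/47, σ_2 = 229/47, σ_3 = -186/47, σ_4 = 45/94.
On [1, 2], S(t) = -3 - 355/94·(t - 1) + 68/47·(t - 1)² + 31/94·(t - 1)³.
With (t - 1) = 1/4: S(5/4) = -23153/6016.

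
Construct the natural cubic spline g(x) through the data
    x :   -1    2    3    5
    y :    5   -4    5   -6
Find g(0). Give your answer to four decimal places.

-2.9078

Write M_i for g''(x_i). With h_i = 3, 1, 2 and divided differences Δ_i = -3, 9, -11/2, the continuity of g' gives the tridiagonal system
  3·M_0 + 8·M_1 + 1·M_2 = 6(Δ_1 - Δ_0) = 72
  1·M_1 + 6·M_2 + 2·M_3 = 6(Δ_2 - Δ_1) = -87
Natural end conditions: M_0 = M_3 = 0.
Hence M_0 = 0, M_1 = 519/47, M_2 = -768/47, M_3 = 0.
On [-1, 2], g(x) = 5 - 801/94·(x + 1) + 0·(x + 1)² + 173/282·(x + 1)³.
With (x + 1) = 1: g(0) = -410/141.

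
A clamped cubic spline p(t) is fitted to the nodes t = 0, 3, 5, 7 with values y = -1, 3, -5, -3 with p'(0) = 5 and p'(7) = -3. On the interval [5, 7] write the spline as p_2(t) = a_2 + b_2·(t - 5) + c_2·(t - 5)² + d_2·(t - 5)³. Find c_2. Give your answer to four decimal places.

Let M_i = p''(x_i). Step sizes h_i = 3, 2, 2; slopes of the chords Δ_i = (y_(i+1) - y_i)/h_i = 4/3, -4, 1.
  3·M_0 + 10·M_1 + 2·M_2 = 6(Δ_1 - Δ_0) = -32
  2·M_1 + 8·M_2 + 2·M_3 = 6(Δ_2 - Δ_1) = 30
Clamped end conditions give two more equations: 2h_0·M_0 + h_0·M_1 = 6(Δ_0 - p'(0)) = -22 and h_2·M_2 + 2h_2·M_3 = 6(p'(7) - Δ_2) = -24.
Hence M_0 = -176/111, M_1 = -154/37, M_2 = 266/37, M_3 = -355/37.
On [5, 7], with p_2(t) = a_2 + b_2·(t - 5) + c_2·(t - 5)² + d_2·(t - 5)³: c_2 = M_2/2 = 133/37, d_2 = (M_3 - M_2)/(6h_2) = -207/148, b_2 = Δ_2 - h_2(2M_2 + M_3)/6 = -22/37.

3.5946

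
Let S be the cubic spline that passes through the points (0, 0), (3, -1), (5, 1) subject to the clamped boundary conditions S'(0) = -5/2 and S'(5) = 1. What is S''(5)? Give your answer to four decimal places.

Let σ_i = S''(x_i). Step sizes h_i = 3, 2; slopes of the chords Δ_i = (y_(i+1) - y_i)/h_i = -1/3, 1.
  3·σ_0 + 10·σ_1 + 2·σ_2 = 6(Δ_1 - Δ_0) = 8
Clamped end conditions give two more equations: 2h_0·σ_0 + h_0·σ_1 = 6(Δ_0 - S'(0)) = 13 and h_1·σ_1 + 2h_1·σ_2 = 6(S'(5) - Δ_1) = 0.
Hence σ_0 = 31/15, σ_1 = 1/5, σ_2 = -1/10.

-0.1000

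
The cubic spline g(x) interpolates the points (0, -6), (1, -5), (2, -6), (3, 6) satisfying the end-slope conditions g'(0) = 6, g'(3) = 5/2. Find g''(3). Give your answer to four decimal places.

Put σ_i = g'' at the i-th knot. Here h = (1, 1, 1) and Δ = (1, -1, 12), so the interior equations h_(i-1)·σ_(i-1) + 2(h_(i-1)+h_i)·σ_i + h_i·σ_(i+1) = 6(Δ_i − Δ_(i-1)) read
  1·σ_0 + 4·σ_1 + 1·σ_2 = 6(Δ_1 - Δ_0) = -12
  1·σ_1 + 4·σ_2 + 1·σ_3 = 6(Δ_2 - Δ_1) = 78
Clamped end conditions give two more equations: 2h_0·σ_0 + h_0·σ_1 = 6(Δ_0 - g'(0)) = -30 and h_2·σ_2 + 2h_2·σ_3 = 6(g'(3) - Δ_2) = -57.
Hence σ_0 = -161/15, σ_1 = -128/15, σ_2 = 493/15, σ_3 = -674/15.

-44.9333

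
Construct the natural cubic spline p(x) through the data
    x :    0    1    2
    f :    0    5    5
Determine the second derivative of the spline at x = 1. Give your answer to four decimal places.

-7.5000

Put M_i = p'' at the i-th knot. Here h = (1, 1) and Δ = (5, 0), so the interior equations h_(i-1)·M_(i-1) + 2(h_(i-1)+h_i)·M_i + h_i·M_(i+1) = 6(Δ_i − Δ_(i-1)) read
  1·M_0 + 4·M_1 + 1·M_2 = 6(Δ_1 - Δ_0) = -30
Natural end conditions: M_0 = M_2 = 0.
Solving: M_0 = 0, M_1 = -15/2, M_2 = 0.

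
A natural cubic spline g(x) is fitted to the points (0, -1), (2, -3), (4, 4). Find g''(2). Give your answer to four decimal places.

3.3750

Write M_i for g''(x_i). With h_i = 2, 2 and divided differences Δ_i = -1, 7/2, the continuity of g' gives the tridiagonal system
  2·M_0 + 8·M_1 + 2·M_2 = 6(Δ_1 - Δ_0) = 27
Natural end conditions: M_0 = M_2 = 0.
Solving: M_0 = 0, M_1 = 27/8, M_2 = 0.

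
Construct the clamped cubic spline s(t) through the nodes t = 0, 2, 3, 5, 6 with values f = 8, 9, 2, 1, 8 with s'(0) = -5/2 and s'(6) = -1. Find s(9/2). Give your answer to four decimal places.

Let M_i = s''(x_i). Step sizes h_i = 2, 1, 2, 1; slopes of the chords Δ_i = (y_(i+1) - y_i)/h_i = 1/2, -7, -1/2, 7.
  2·M_0 + 6·M_1 + 1·M_2 = 6(Δ_1 - Δ_0) = -45
  1·M_1 + 6·M_2 + 2·M_3 = 6(Δ_2 - Δ_1) = 39
  2·M_2 + 6·M_3 + 1·M_4 = 6(Δ_3 - Δ_2) = 45
Clamped end conditions give two more equations: 2h_0·M_0 + h_0·M_1 = 6(Δ_0 - s'(0)) = 18 and h_3·M_3 + 2h_3·M_4 = 6(s'(6) - Δ_3) = -48.
Solving the tridiagonal system: M_0 = 322/31, M_1 = -365/31, M_2 = 151/31, M_3 = 334/31, M_4 = -911/31.
On [3, 5], s(t) = 2 - 455/62·(t - 3) + 151/62·(t - 3)² + 61/124·(t - 3)³.
With (t - 3) = 3/2: s(9/2) = -1853/992.

-1.8679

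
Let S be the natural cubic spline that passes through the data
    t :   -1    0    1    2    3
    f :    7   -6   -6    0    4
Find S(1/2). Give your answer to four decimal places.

-7.4799

Write m_i for S''(x_i). With h_i = 1, 1, 1, 1 and divided differences Δ_i = -13, 0, 6, 4, the continuity of S' gives the tridiagonal system
  1·m_0 + 4·m_1 + 1·m_2 = 6(Δ_1 - Δ_0) = 78
  1·m_1 + 4·m_2 + 1·m_3 = 6(Δ_2 - Δ_1) = 36
  1·m_2 + 4·m_3 + 1·m_4 = 6(Δ_3 - Δ_2) = -12
Natural end conditions: m_0 = m_4 = 0.
Forward elimination and back-substitution give m_0 = 0, m_1 = 507/28, m_2 = 39/7, m_3 = -123/28, m_4 = 0.
On [0, 1], S(t) = -6 - 195/28·t + 507/56·t² - 117/56·t³.
With t = 1/2: S(1/2) = -3351/448.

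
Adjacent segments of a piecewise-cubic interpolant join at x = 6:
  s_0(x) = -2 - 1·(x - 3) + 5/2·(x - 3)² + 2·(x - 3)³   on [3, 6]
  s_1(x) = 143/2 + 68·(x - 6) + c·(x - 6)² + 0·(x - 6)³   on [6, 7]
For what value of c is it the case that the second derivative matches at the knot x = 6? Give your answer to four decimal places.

s_0''(x) = 5 + 12·(x - 3), so s_0''(6) = 41. On the right, s_1''(6) = 2c, so c = 41/2.

20.5000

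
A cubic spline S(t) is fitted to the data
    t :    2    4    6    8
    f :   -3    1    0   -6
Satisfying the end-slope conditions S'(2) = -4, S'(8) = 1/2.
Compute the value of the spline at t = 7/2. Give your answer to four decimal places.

-0.8438

Put σ_i = S'' at the i-th knot. Here h = (2, 2, 2) and Δ = (2, -1/2, -3), so the interior equations h_(i-1)·σ_(i-1) + 2(h_(i-1)+h_i)·σ_i + h_i·σ_(i+1) = 6(Δ_i − Δ_(i-1)) read
  2·σ_0 + 8·σ_1 + 2·σ_2 = 6(Δ_1 - Δ_0) = -15
  2·σ_1 + 8·σ_2 + 2·σ_3 = 6(Δ_2 - Δ_1) = -15
Clamped end conditions give two more equations: 2h_0·σ_0 + h_0·σ_1 = 6(Δ_0 - S'(2)) = 36 and h_2·σ_2 + 2h_2·σ_3 = 6(S'(8) - Δ_2) = 21.
Solving the tridiagonal system: σ_0 = 11, σ_1 = -4, σ_2 = -5/2, σ_3 = 13/2.
On [2, 4], S(t) = -3 - 4·(t - 2) + 11/2·(t - 2)² - 5/4·(t - 2)³.
With (t - 2) = 3/2: S(7/2) = -27/32.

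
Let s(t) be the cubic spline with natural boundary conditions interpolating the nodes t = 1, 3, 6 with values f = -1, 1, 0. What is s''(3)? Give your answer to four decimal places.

-0.8000

With σ_i denoting the second derivative at x_i, h_i = 2, 3, and Δ_i = (y_(i+1) − y_i)/h_i = 1, -1/3:
  2·σ_0 + 10·σ_1 + 3·σ_2 = 6(Δ_1 - Δ_0) = -8
Natural end conditions: σ_0 = σ_2 = 0.
Hence σ_0 = 0, σ_1 = -4/5, σ_2 = 0.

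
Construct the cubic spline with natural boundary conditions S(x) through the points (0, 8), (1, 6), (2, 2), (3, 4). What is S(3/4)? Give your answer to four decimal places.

Write M_i for S''(x_i). With h_i = 1, 1, 1 and divided differences Δ_i = -2, -4, 2, the continuity of S' gives the tridiagonal system
  1·M_0 + 4·M_1 + 1·M_2 = 6(Δ_1 - Δ_0) = -12
  1·M_1 + 4·M_2 + 1·M_3 = 6(Δ_2 - Δ_1) = 36
Natural end conditions: M_0 = M_3 = 0.
Forward elimination and back-substitution give M_0 = 0, M_1 = -28/5, M_2 = 52/5, M_3 = 0.
On [0, 1], S(x) = 8 - 16/15·x + 0·x² - 14/15·x³.
With x = 3/4: S(3/4) = 1089/160.

6.8063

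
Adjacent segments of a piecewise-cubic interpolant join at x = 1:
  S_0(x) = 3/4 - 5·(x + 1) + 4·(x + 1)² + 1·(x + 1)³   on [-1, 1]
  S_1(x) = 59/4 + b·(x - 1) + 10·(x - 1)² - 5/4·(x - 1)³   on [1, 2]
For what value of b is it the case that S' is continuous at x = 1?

S_0'(x) = -5 + 8·(x + 1) + 3·(x + 1)², so S_0'(1) = 23. On the right, S_1'(1) = b, so b = 23.

23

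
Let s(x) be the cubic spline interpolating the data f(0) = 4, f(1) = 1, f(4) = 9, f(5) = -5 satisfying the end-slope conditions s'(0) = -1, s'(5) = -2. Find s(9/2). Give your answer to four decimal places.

With m_i denoting the second derivative at x_i, h_i = 1, 3, 1, and Δ_i = (y_(i+1) − y_i)/h_i = -3, 8/3, -14:
  1·m_0 + 8·m_1 + 3·m_2 = 6(Δ_1 - Δ_0) = 34
  3·m_1 + 8·m_2 + 1·m_3 = 6(Δ_2 - Δ_1) = -100
Clamped end conditions give two more equations: 2h_0·m_0 + h_0·m_1 = 6(Δ_0 - s'(0)) = -12 and h_2·m_2 + 2h_2·m_3 = 6(s'(5) - Δ_2) = 72.
Hence m_0 = -850/63, m_1 = 944/63, m_2 = -1520/63, m_3 = 3028/63.
On [4, 5], s(x) = 9 - 880/63·(x - 4) - 760/63·(x - 4)² + 758/63·(x - 4)³.
With (x - 4) = 1/2: s(9/2) = 127/252.

0.5040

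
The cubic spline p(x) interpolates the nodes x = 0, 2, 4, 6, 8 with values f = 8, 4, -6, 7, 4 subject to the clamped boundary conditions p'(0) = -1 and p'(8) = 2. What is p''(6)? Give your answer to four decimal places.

-12.1071

With σ_i denoting the second derivative at x_i, h_i = 2, 2, 2, 2, and Δ_i = (y_(i+1) − y_i)/h_i = -2, -5, 13/2, -3/2:
  2·σ_0 + 8·σ_1 + 2·σ_2 = 6(Δ_1 - Δ_0) = -18
  2·σ_1 + 8·σ_2 + 2·σ_3 = 6(Δ_2 - Δ_1) = 69
  2·σ_2 + 8·σ_3 + 2·σ_4 = 6(Δ_3 - Δ_2) = -48
Clamped end conditions give two more equations: 2h_0·σ_0 + h_0·σ_1 = 6(Δ_0 - p'(0)) = -6 and h_3·σ_3 + 2h_3·σ_4 = 6(p'(8) - Δ_3) = 21.
Solving the tridiagonal system: σ_0 = 81/56, σ_1 = -165/28, σ_2 = 105/8, σ_3 = -339/28, σ_4 = 633/56.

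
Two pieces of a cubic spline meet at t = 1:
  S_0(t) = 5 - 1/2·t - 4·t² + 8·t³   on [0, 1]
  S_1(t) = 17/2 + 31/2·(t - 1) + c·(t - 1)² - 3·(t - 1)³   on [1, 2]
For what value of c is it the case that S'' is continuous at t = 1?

S_0''(t) = -8 + 48·t, so S_0''(1) = 40. On the right, S_1''(1) = 2c, so c = 20.

20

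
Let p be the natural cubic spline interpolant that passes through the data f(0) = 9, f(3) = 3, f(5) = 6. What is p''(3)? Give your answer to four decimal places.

Write M_i for p''(x_i). With h_i = 3, 2 and divided differences Δ_i = -2, 3/2, the continuity of p' gives the tridiagonal system
  3·M_0 + 10·M_1 + 2·M_2 = 6(Δ_1 - Δ_0) = 21
Natural end conditions: M_0 = M_2 = 0.
Hence M_0 = 0, M_1 = 21/10, M_2 = 0.

2.1000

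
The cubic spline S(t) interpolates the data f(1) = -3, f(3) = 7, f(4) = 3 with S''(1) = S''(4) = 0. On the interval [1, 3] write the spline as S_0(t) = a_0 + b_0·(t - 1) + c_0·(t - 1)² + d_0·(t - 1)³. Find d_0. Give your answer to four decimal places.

-0.7500

Write σ_i for S''(x_i). With h_i = 2, 1 and divided differences Δ_i = 5, -4, the continuity of S' gives the tridiagonal system
  2·σ_0 + 6·σ_1 + 1·σ_2 = 6(Δ_1 - Δ_0) = -54
Natural end conditions: σ_0 = σ_2 = 0.
Forward elimination and back-substitution give σ_0 = 0, σ_1 = -9, σ_2 = 0.
On [1, 3], with S_0(t) = a_0 + b_0·(t - 1) + c_0·(t - 1)² + d_0·(t - 1)³: c_0 = σ_0/2 = 0, d_0 = (σ_1 - σ_0)/(6h_0) = -3/4, b_0 = Δ_0 - h_0(2σ_0 + σ_1)/6 = 8.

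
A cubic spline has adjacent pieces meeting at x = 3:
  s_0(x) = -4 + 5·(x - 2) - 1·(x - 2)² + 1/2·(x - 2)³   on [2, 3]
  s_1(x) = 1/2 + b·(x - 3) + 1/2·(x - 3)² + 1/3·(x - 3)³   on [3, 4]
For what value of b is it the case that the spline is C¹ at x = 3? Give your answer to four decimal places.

s_0'(x) = 5 - 2·(x - 2) + 3/2·(x - 2)², so s_0'(3) = 9/2. On the right, s_1'(3) = b, so b = 9/2.

4.5000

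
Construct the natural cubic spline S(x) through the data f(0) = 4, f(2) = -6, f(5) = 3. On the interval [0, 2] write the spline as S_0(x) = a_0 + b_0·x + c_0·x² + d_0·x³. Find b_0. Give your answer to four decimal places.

-6.6000

Let σ_i = S''(x_i). Step sizes h_i = 2, 3; slopes of the chords Δ_i = (y_(i+1) - y_i)/h_i = -5, 3.
  2·σ_0 + 10·σ_1 + 3·σ_2 = 6(Δ_1 - Δ_0) = 48
Natural end conditions: σ_0 = σ_2 = 0.
Forward elimination and back-substitution give σ_0 = 0, σ_1 = 24/5, σ_2 = 0.
On [0, 2], with S_0(x) = a_0 + b_0·x + c_0·x² + d_0·x³: c_0 = σ_0/2 = 0, d_0 = (σ_1 - σ_0)/(6h_0) = 2/5, b_0 = Δ_0 - h_0(2σ_0 + σ_1)/6 = -33/5.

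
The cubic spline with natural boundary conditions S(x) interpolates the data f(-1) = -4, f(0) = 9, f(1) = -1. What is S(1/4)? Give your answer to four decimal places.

Write σ_i for S''(x_i). With h_i = 1, 1 and divided differences Δ_i = 13, -10, the continuity of S' gives the tridiagonal system
  1·σ_0 + 4·σ_1 + 1·σ_2 = 6(Δ_1 - Δ_0) = -138
Natural end conditions: σ_0 = σ_2 = 0.
Solving the tridiagonal system: σ_0 = 0, σ_1 = -69/2, σ_2 = 0.
On [0, 1], S(x) = 9 + 3/2·x - 69/4·x² + 23/4·x³.
With x = 1/4: S(1/4) = 2147/256.

8.3867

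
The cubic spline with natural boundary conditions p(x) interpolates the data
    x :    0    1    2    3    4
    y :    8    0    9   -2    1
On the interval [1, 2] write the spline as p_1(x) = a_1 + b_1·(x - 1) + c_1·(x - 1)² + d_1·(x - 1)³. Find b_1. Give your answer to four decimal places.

Let M_i = p''(x_i). Step sizes h_i = 1, 1, 1, 1; slopes of the chords Δ_i = (y_(i+1) - y_i)/h_i = -8, 9, -11, 3.
  1·M_0 + 4·M_1 + 1·M_2 = 6(Δ_1 - Δ_0) = 102
  1·M_1 + 4·M_2 + 1·M_3 = 6(Δ_2 - Δ_1) = -120
  1·M_2 + 4·M_3 + 1·M_4 = 6(Δ_3 - Δ_2) = 84
Natural end conditions: M_0 = M_4 = 0.
Hence M_0 = 0, M_1 = 1047/28, M_2 = -333/7, M_3 = 921/28, M_4 = 0.
On [1, 2], with p_1(x) = a_1 + b_1·(x - 1) + c_1·(x - 1)² + d_1·(x - 1)³: c_1 = M_1/2 = 1047/56, d_1 = (M_2 - M_1)/(6h_1) = -793/56, b_1 = Δ_1 - h_1(2M_1 + M_2)/6 = 125/28.

4.4643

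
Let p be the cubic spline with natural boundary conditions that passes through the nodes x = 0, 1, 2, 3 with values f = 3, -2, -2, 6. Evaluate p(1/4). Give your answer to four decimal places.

1.5625

Write σ_i for p''(x_i). With h_i = 1, 1, 1 and divided differences Δ_i = -5, 0, 8, the continuity of p' gives the tridiagonal system
  1·σ_0 + 4·σ_1 + 1·σ_2 = 6(Δ_1 - Δ_0) = 30
  1·σ_1 + 4·σ_2 + 1·σ_3 = 6(Δ_2 - Δ_1) = 48
Natural end conditions: σ_0 = σ_3 = 0.
Forward elimination and back-substitution give σ_0 = 0, σ_1 = 24/5, σ_2 = 54/5, σ_3 = 0.
On [0, 1], p(x) = 3 - 29/5·x + 0·x² + 4/5·x³.
With x = 1/4: p(1/4) = 25/16.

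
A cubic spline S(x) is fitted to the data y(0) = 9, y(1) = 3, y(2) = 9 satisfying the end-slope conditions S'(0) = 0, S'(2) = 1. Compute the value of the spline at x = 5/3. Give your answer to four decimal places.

7.2778

Write m_i for S''(x_i). With h_i = 1, 1 and divided differences Δ_i = -6, 6, the continuity of S' gives the tridiagonal system
  1·m_0 + 4·m_1 + 1·m_2 = 6(Δ_1 - Δ_0) = 72
Clamped end conditions give two more equations: 2h_0·m_0 + h_0·m_1 = 6(Δ_0 - S'(0)) = -36 and h_1·m_1 + 2h_1·m_2 = 6(S'(2) - Δ_1) = -30.
Solving: m_0 = -71/2, m_1 = 35, m_2 = -65/2.
On [1, 2], S(x) = 3 - 1/4·(x - 1) + 35/2·(x - 1)² - 45/4·(x - 1)³.
With (x - 1) = 2/3: S(5/3) = 131/18.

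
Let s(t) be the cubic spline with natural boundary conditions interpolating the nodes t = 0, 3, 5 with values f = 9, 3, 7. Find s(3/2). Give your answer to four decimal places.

4.6500

Let m_i = s''(x_i). Step sizes h_i = 3, 2; slopes of the chords Δ_i = (y_(i+1) - y_i)/h_i = -2, 2.
  3·m_0 + 10·m_1 + 2·m_2 = 6(Δ_1 - Δ_0) = 24
Natural end conditions: m_0 = m_2 = 0.
Solving: m_0 = 0, m_1 = 12/5, m_2 = 0.
On [0, 3], s(t) = 9 - 16/5·t + 0·t² + 2/15·t³.
With t = 3/2: s(3/2) = 93/20.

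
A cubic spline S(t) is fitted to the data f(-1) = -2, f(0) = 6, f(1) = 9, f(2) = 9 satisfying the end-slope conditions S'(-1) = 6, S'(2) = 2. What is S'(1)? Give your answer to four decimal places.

With m_i denoting the second derivative at x_i, h_i = 1, 1, 1, and Δ_i = (y_(i+1) − y_i)/h_i = 8, 3, 0:
  1·m_0 + 4·m_1 + 1·m_2 = 6(Δ_1 - Δ_0) = -30
  1·m_1 + 4·m_2 + 1·m_3 = 6(Δ_2 - Δ_1) = -18
Clamped end conditions give two more equations: 2h_0·m_0 + h_0·m_1 = 6(Δ_0 - S'(-1)) = 12 and h_2·m_2 + 2h_2·m_3 = 6(S'(2) - Δ_2) = 12.
Solving: m_0 = 158/15, m_1 = -136/15, m_2 = -64/15, m_3 = 122/15.
On [1, 2], S'(t) = b_2 + 2c_2·(t - 1) + 3d_2·(t - 1)² with b_2 = Δ_2 - h_2(2m_2 + m_3)/6 = 1/15, c_2 = m_2/2 = -32/15, d_2 = (m_3 - m_2)/(6h_2) = 31/15. So S'(1) = 1/15.

0.0667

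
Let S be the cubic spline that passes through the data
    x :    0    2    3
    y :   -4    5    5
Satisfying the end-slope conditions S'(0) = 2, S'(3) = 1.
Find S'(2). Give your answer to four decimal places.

Write σ_i for S''(x_i). With h_i = 2, 1 and divided differences Δ_i = 9/2, 0, the continuity of S' gives the tridiagonal system
  2·σ_0 + 6·σ_1 + 1·σ_2 = 6(Δ_1 - Δ_0) = -27
Clamped end conditions give two more equations: 2h_0·σ_0 + h_0·σ_1 = 6(Δ_0 - S'(0)) = 15 and h_1·σ_1 + 2h_1·σ_2 = 6(S'(3) - Δ_1) = 6.
Forward elimination and back-substitution give σ_0 = 95/12, σ_1 = -25/3, σ_2 = 43/6.
On [2, 3], S'(x) = b_1 + 2c_1·(x - 2) + 3d_1·(x - 2)² with b_1 = Δ_1 - h_1(2σ_1 + σ_2)/6 = 19/12, c_1 = σ_1/2 = -25/6, d_1 = (σ_2 - σ_1)/(6h_1) = 31/12. So S'(2) = 19/12.

1.5833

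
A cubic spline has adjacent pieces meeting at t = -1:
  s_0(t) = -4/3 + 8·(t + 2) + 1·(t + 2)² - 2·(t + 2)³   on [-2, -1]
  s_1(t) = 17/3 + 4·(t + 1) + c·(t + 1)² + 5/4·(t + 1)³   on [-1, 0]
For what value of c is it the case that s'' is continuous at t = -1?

s_0''(t) = 2 - 12·(t + 2), so s_0''(-1) = -10. On the right, s_1''(-1) = 2c, so c = -5.

-5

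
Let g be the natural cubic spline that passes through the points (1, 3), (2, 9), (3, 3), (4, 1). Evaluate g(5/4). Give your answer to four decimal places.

5.3125

Put M_i = g'' at the i-th knot. Here h = (1, 1, 1) and Δ = (6, -6, -2), so the interior equations h_(i-1)·M_(i-1) + 2(h_(i-1)+h_i)·M_i + h_i·M_(i+1) = 6(Δ_i − Δ_(i-1)) read
  1·M_0 + 4·M_1 + 1·M_2 = 6(Δ_1 - Δ_0) = -72
  1·M_1 + 4·M_2 + 1·M_3 = 6(Δ_2 - Δ_1) = 24
Natural end conditions: M_0 = M_3 = 0.
Hence M_0 = 0, M_1 = -104/5, M_2 = 56/5, M_3 = 0.
On [1, 2], g(x) = 3 + 142/15·(x - 1) + 0·(x - 1)² - 52/15·(x - 1)³.
With (x - 1) = 1/4: g(5/4) = 85/16.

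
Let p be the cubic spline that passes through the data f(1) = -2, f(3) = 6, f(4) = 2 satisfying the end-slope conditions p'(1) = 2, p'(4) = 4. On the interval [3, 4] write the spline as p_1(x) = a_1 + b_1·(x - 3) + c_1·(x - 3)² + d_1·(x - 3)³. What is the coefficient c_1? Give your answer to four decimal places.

-8.6667

Let σ_i = p''(x_i). Step sizes h_i = 2, 1; slopes of the chords Δ_i = (y_(i+1) - y_i)/h_i = 4, -4.
  2·σ_0 + 6·σ_1 + 1·σ_2 = 6(Δ_1 - Δ_0) = -48
Clamped end conditions give two more equations: 2h_0·σ_0 + h_0·σ_1 = 6(Δ_0 - p'(1)) = 12 and h_1·σ_1 + 2h_1·σ_2 = 6(p'(4) - Δ_1) = 48.
Hence σ_0 = 35/3, σ_1 = -52/3, σ_2 = 98/3.
On [3, 4], with p_1(x) = a_1 + b_1·(x - 3) + c_1·(x - 3)² + d_1·(x - 3)³: c_1 = σ_1/2 = -26/3, d_1 = (σ_2 - σ_1)/(6h_1) = 25/3, b_1 = Δ_1 - h_1(2σ_1 + σ_2)/6 = -11/3.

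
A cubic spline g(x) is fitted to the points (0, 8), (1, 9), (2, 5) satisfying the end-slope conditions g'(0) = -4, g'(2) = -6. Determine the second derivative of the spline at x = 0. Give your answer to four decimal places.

21.5000

With M_i denoting the second derivative at x_i, h_i = 1, 1, and Δ_i = (y_(i+1) − y_i)/h_i = 1, -4:
  1·M_0 + 4·M_1 + 1·M_2 = 6(Δ_1 - Δ_0) = -30
Clamped end conditions give two more equations: 2h_0·M_0 + h_0·M_1 = 6(Δ_0 - g'(0)) = 30 and h_1·M_1 + 2h_1·M_2 = 6(g'(2) - Δ_1) = -12.
Forward elimination and back-substitution give M_0 = 43/2, M_1 = -13, M_2 = 1/2.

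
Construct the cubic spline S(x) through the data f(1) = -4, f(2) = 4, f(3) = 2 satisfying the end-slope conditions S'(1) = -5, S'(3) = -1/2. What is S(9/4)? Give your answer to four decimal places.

4.5371

With σ_i denoting the second derivative at x_i, h_i = 1, 1, and Δ_i = (y_(i+1) − y_i)/h_i = 8, -2:
  1·σ_0 + 4·σ_1 + 1·σ_2 = 6(Δ_1 - Δ_0) = -60
Clamped end conditions give two more equations: 2h_0·σ_0 + h_0·σ_1 = 6(Δ_0 - S'(1)) = 78 and h_1·σ_1 + 2h_1·σ_2 = 6(S'(3) - Δ_1) = 9.
Hence σ_0 = 225/4, σ_1 = -69/2, σ_2 = 87/4.
On [2, 3], S(x) = 4 + 47/8·(x - 2) - 69/4·(x - 2)² + 75/8·(x - 2)³.
With (x - 2) = 1/4: S(9/4) = 2323/512.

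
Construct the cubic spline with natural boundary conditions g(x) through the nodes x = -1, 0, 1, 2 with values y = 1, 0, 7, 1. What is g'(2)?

-10

Put M_i = g'' at the i-th knot. Here h = (1, 1, 1) and Δ = (-1, 7, -6), so the interior equations h_(i-1)·M_(i-1) + 2(h_(i-1)+h_i)·M_i + h_i·M_(i+1) = 6(Δ_i − Δ_(i-1)) read
  1·M_0 + 4·M_1 + 1·M_2 = 6(Δ_1 - Δ_0) = 48
  1·M_1 + 4·M_2 + 1·M_3 = 6(Δ_2 - Δ_1) = -78
Natural end conditions: M_0 = M_3 = 0.
Solving: M_0 = 0, M_1 = 18, M_2 = -24, M_3 = 0.
On [1, 2], g'(x) = b_2 + 2c_2·(x - 1) + 3d_2·(x - 1)² with b_2 = Δ_2 - h_2(2M_2 + M_3)/6 = 2, c_2 = M_2/2 = -12, d_2 = (M_3 - M_2)/(6h_2) = 4. So g'(2) = -10.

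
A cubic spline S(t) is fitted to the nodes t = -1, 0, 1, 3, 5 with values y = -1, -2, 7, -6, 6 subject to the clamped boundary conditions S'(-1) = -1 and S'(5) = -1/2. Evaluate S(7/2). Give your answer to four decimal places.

-4.4464

With m_i denoting the second derivative at x_i, h_i = 1, 1, 2, 2, and Δ_i = (y_(i+1) − y_i)/h_i = -1, 9, -13/2, 6:
  1·m_0 + 4·m_1 + 1·m_2 = 6(Δ_1 - Δ_0) = 60
  1·m_1 + 6·m_2 + 2·m_3 = 6(Δ_2 - Δ_1) = -93
  2·m_2 + 8·m_3 + 2·m_4 = 6(Δ_3 - Δ_2) = 75
Clamped end conditions give two more equations: 2h_0·m_0 + h_0·m_1 = 6(Δ_0 - S'(-1)) = 0 and h_3·m_3 + 2h_3·m_4 = 6(S'(5) - Δ_3) = -39.
Solving the tridiagonal system: m_0 = -260/21, m_1 = 520/21, m_2 = -80/3, m_3 = 887/42, m_4 = -853/42.
On [3, 5], S(t) = -6 - 55/42·(t - 3) + 887/84·(t - 3)² - 145/42·(t - 3)³.
With (t - 3) = 1/2: S(7/2) = -249/56.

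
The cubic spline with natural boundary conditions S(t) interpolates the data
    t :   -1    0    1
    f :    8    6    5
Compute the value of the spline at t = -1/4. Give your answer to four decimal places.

Let M_i = S''(x_i). Step sizes h_i = 1, 1; slopes of the chords Δ_i = (y_(i+1) - y_i)/h_i = -2, -1.
  1·M_0 + 4·M_1 + 1·M_2 = 6(Δ_1 - Δ_0) = 6
Natural end conditions: M_0 = M_2 = 0.
Solving the tridiagonal system: M_0 = 0, M_1 = 3/2, M_2 = 0.
On [-1, 0], S(t) = 8 - 9/4·(t + 1) + 0·(t + 1)² + 1/4·(t + 1)³.
With (t + 1) = 3/4: S(-1/4) = 1643/256.

6.4180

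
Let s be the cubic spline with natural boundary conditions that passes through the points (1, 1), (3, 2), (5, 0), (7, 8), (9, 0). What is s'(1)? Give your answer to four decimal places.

With M_i denoting the second derivative at x_i, h_i = 2, 2, 2, 2, and Δ_i = (y_(i+1) − y_i)/h_i = 1/2, -1, 4, -4:
  2·M_0 + 8·M_1 + 2·M_2 = 6(Δ_1 - Δ_0) = -9
  2·M_1 + 8·M_2 + 2·M_3 = 6(Δ_2 - Δ_1) = 30
  2·M_2 + 8·M_3 + 2·M_4 = 6(Δ_3 - Δ_2) = -48
Natural end conditions: M_0 = M_4 = 0.
Solving: M_0 = 0, M_1 = -303/112, M_2 = 177/28, M_3 = -849/112, M_4 = 0.
On [1, 3], s'(x) = b_0 + 2c_0·(x - 1) + 3d_0·(x - 1)² with b_0 = Δ_0 - h_0(2M_0 + M_1)/6 = 157/112, c_0 = M_0/2 = 0, d_0 = (M_1 - M_0)/(6h_0) = -101/448. So s'(1) = 157/112.

1.4018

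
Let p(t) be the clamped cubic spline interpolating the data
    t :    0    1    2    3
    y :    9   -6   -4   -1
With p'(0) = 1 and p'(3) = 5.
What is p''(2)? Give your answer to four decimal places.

Write M_i for p''(x_i). With h_i = 1, 1, 1 and divided differences Δ_i = -15, 2, 3, the continuity of p' gives the tridiagonal system
  1·M_0 + 4·M_1 + 1·M_2 = 6(Δ_1 - Δ_0) = 102
  1·M_1 + 4·M_2 + 1·M_3 = 6(Δ_2 - Δ_1) = 6
Clamped end conditions give two more equations: 2h_0·M_0 + h_0·M_1 = 6(Δ_0 - p'(0)) = -96 and h_2·M_2 + 2h_2·M_3 = 6(p'(3) - Δ_2) = 12.
Forward elimination and back-substitution give M_0 = -214/3, M_1 = 140/3, M_2 = -40/3, M_3 = 38/3.

-13.3333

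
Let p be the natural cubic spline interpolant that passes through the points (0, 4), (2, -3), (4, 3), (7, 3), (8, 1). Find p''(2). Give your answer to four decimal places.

5.5690

Write M_i for p''(x_i). With h_i = 2, 2, 3, 1 and divided differences Δ_i = -7/2, 3, 0, -2, the continuity of p' gives the tridiagonal system
  2·M_0 + 8·M_1 + 2·M_2 = 6(Δ_1 - Δ_0) = 39
  2·M_1 + 10·M_2 + 3·M_3 = 6(Δ_2 - Δ_1) = -18
  3·M_2 + 8·M_3 + 1·M_4 = 6(Δ_3 - Δ_2) = -12
Natural end conditions: M_0 = M_4 = 0.
Solving: M_0 = 0, M_1 = 2985/536, M_2 = -186/67, M_3 = -123/268, M_4 = 0.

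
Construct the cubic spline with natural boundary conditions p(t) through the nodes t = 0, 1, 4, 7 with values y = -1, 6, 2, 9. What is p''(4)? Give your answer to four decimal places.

3.7471

Write M_i for p''(x_i). With h_i = 1, 3, 3 and divided differences Δ_i = 7, -4/3, 7/3, the continuity of p' gives the tridiagonal system
  1·M_0 + 8·M_1 + 3·M_2 = 6(Δ_1 - Δ_0) = -50
  3·M_1 + 12·M_2 + 3·M_3 = 6(Δ_2 - Δ_1) = 22
Natural end conditions: M_0 = M_3 = 0.
Forward elimination and back-substitution give M_0 = 0, M_1 = -222/29, M_2 = 326/87, M_3 = 0.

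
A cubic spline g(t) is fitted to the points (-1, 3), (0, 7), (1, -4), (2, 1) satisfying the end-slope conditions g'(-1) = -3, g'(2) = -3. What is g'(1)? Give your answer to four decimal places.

Let m_i = g''(x_i). Step sizes h_i = 1, 1, 1; slopes of the chords Δ_i = (y_(i+1) - y_i)/h_i = 4, -11, 5.
  1·m_0 + 4·m_1 + 1·m_2 = 6(Δ_1 - Δ_0) = -90
  1·m_1 + 4·m_2 + 1·m_3 = 6(Δ_2 - Δ_1) = 96
Clamped end conditions give two more equations: 2h_0·m_0 + h_0·m_1 = 6(Δ_0 - g'(-1)) = 42 and h_2·m_2 + 2h_2·m_3 = 6(g'(2) - Δ_2) = -48.
Forward elimination and back-substitution give m_0 = 218/5, m_1 = -226/5, m_2 = 236/5, m_3 = -238/5.
On [1, 2], g'(t) = b_2 + 2c_2·(t - 1) + 3d_2·(t - 1)² with b_2 = Δ_2 - h_2(2m_2 + m_3)/6 = -14/5, c_2 = m_2/2 = 118/5, d_2 = (m_3 - m_2)/(6h_2) = -79/5. So g'(1) = -14/5.

-2.8000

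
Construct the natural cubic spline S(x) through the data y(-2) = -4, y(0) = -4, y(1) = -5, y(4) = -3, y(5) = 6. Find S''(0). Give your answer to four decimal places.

With M_i denoting the second derivative at x_i, h_i = 2, 1, 3, 1, and Δ_i = (y_(i+1) − y_i)/h_i = 0, -1, 2/3, 9:
  2·M_0 + 6·M_1 + 1·M_2 = 6(Δ_1 - Δ_0) = -6
  1·M_1 + 8·M_2 + 3·M_3 = 6(Δ_2 - Δ_1) = 10
  3·M_2 + 8·M_3 + 1·M_4 = 6(Δ_3 - Δ_2) = 50
Natural end conditions: M_0 = M_4 = 0.
Solving the tridiagonal system: M_0 = 0, M_1 = -130/161, M_2 = -186/161, M_3 = 1076/161, M_4 = 0.

-0.8075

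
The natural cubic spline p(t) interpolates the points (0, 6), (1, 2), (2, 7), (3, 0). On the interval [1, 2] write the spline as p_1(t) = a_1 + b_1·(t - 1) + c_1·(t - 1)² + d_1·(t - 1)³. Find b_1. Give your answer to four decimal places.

Put M_i = p'' at the i-th knot. Here h = (1, 1, 1) and Δ = (-4, 5, -7), so the interior equations h_(i-1)·M_(i-1) + 2(h_(i-1)+h_i)·M_i + h_i·M_(i+1) = 6(Δ_i − Δ_(i-1)) read
  1·M_0 + 4·M_1 + 1·M_2 = 6(Δ_1 - Δ_0) = 54
  1·M_1 + 4·M_2 + 1·M_3 = 6(Δ_2 - Δ_1) = -72
Natural end conditions: M_0 = M_3 = 0.
Solving the tridiagonal system: M_0 = 0, M_1 = 96/5, M_2 = -114/5, M_3 = 0.
On [1, 2], with p_1(t) = a_1 + b_1·(t - 1) + c_1·(t - 1)² + d_1·(t - 1)³: c_1 = M_1/2 = 48/5, d_1 = (M_2 - M_1)/(6h_1) = -7, b_1 = Δ_1 - h_1(2M_1 + M_2)/6 = 12/5.

2.4000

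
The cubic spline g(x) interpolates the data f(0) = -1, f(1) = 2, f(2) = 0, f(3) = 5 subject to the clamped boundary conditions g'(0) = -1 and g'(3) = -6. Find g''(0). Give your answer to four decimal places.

21.8667

With M_i denoting the second derivative at x_i, h_i = 1, 1, 1, and Δ_i = (y_(i+1) − y_i)/h_i = 3, -2, 5:
  1·M_0 + 4·M_1 + 1·M_2 = 6(Δ_1 - Δ_0) = -30
  1·M_1 + 4·M_2 + 1·M_3 = 6(Δ_2 - Δ_1) = 42
Clamped end conditions give two more equations: 2h_0·M_0 + h_0·M_1 = 6(Δ_0 - g'(0)) = 24 and h_2·M_2 + 2h_2·M_3 = 6(g'(3) - Δ_2) = -66.
Hence M_0 = 328/15, M_1 = -296/15, M_2 = 406/15, M_3 = -698/15.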